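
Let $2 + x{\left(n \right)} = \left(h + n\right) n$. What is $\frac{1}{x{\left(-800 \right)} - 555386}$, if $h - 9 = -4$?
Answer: $\frac{1}{80612} \approx 1.2405 \cdot 10^{-5}$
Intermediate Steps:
$h = 5$ ($h = 9 - 4 = 5$)
$x{\left(n \right)} = -2 + n \left(5 + n\right)$ ($x{\left(n \right)} = -2 + \left(5 + n\right) n = -2 + n \left(5 + n\right)$)
$\frac{1}{x{\left(-800 \right)} - 555386} = \frac{1}{\left(-2 + \left(-800\right)^{2} + 5 \left(-800\right)\right) - 555386} = \frac{1}{\left(-2 + 640000 - 4000\right) - 555386} = \frac{1}{635998 - 555386} = \frac{1}{80612}$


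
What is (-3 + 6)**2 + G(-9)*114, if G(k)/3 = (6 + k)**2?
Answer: 3087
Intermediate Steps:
G(k) = 3*(6 + k)**2
(-3 + 6)**2 + G(-9)*114 = (-3 + 6)**2 + (3*(6 - 9)**2)*114 = 3**2 + (3*(-3)**2)*114 = 9 + (3*9)*114 = 9 + 27*114 = 9 + 3078 = 3087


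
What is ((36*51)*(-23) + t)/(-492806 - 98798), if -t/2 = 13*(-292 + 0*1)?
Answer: 8659/147901 ≈ 0.058546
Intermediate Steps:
t = 7592 (t = -26*(-292 + 0*1) = -26*(-292 + 0) = -26*(-292) = -2*(-3796) = 7592)
((36*51)*(-23) + t)/(-492806 - 98798) = ((36*51)*(-23) + 7592)/(-492806 - 98798) = (1836*(-23) + 7592)/(-591604) = (-42228 + 7592)*(-1/591604) = -34636*(-1/591604) = 8659/147901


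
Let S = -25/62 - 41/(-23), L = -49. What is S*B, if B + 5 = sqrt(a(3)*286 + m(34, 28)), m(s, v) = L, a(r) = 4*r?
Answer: -9835/1426 + 1967*sqrt(3383)/1426 ≈ 73.333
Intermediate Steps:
m(s, v) = -49
S = 1967/1426 (S = -25*1/62 - 41*(-1/23) = -25/62 + 41/23 = 1967/1426 ≈ 1.3794)
B = -5 + sqrt(3383) (B = -5 + sqrt((4*3)*286 - 49) = -5 + sqrt(12*286 - 49) = -5 + sqrt(3432 - 49) = -5 + sqrt(3383) ≈ 53.164)
S*B = 1967*(-5 + sqrt(3383))/1426 = -9835/1426 + 1967*sqrt(3383)/1426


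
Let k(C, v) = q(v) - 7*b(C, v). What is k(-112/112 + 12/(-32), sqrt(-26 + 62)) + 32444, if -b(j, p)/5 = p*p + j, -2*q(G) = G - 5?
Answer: 269243/8 ≈ 33655.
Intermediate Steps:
q(G) = 5/2 - G/2 (q(G) = -(G - 5)/2 = -(-5 + G)/2 = 5/2 - G/2)
b(j, p) = -5*j - 5*p**2 (b(j, p) = -5*(p*p + j) = -5*(p**2 + j) = -5*(j + p**2) = -5*j - 5*p**2)
k(C, v) = 5/2 + 35*C + 35*v**2 - v/2 (k(C, v) = (5/2 - v/2) - 7*(-5*C - 5*v**2) = (5/2 - v/2) + (35*C + 35*v**2) = 5/2 + 35*C + 35*v**2 - v/2)
k(-112/112 + 12/(-32), sqrt(-26 + 62)) + 32444 = (5/2 + 35*(-112/112 + 12/(-32)) + 35*(sqrt(-26 + 62))**2 - sqrt(-26 + 62)/2) + 32444 = (5/2 + 35*(-112*1/112 + 12*(-1/32)) + 35*(sqrt(36))**2 - sqrt(36)/2) + 32444 = (5/2 + 35*(-1 - 3/8) + 35*6**2 - 1/2*6) + 32444 = (5/2 + 35*(-11/8) + 35*36 - 3) + 32444 = (5/2 - 385/8 + 1260 - 3) + 32444 = 9691/8 + 32444 = 269243/8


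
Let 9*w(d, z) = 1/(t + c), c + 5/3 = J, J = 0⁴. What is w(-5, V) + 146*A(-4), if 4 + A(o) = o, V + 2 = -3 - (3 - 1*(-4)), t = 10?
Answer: -87599/75 ≈ -1168.0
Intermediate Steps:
V = -12 (V = -2 + (-3 - (3 - 1*(-4))) = -2 + (-3 - (3 + 4)) = -2 + (-3 - 1*7) = -2 + (-3 - 7) = -2 - 10 = -12)
J = 0
c = -5/3 (c = -5/3 + 0 = -5/3 ≈ -1.6667)
w(d, z) = 1/75 (w(d, z) = 1/(9*(10 - 5/3)) = 1/(9*(25/3)) = (⅑)*(3/25) = 1/75)
A(o) = -4 + o
w(-5, V) + 146*A(-4) = 1/75 + 146*(-4 - 4) = 1/75 + 146*(-8) = 1/75 - 1168 = -87599/75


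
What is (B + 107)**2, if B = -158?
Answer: 2601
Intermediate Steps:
(B + 107)**2 = (-158 + 107)**2 = (-51)**2 = 2601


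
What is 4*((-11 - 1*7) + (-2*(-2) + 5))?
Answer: -36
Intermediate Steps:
4*((-11 - 1*7) + (-2*(-2) + 5)) = 4*((-11 - 7) + (4 + 5)) = 4*(-18 + 9) = 4*(-9) = -36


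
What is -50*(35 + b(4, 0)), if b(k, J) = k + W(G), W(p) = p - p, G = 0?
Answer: -1950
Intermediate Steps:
W(p) = 0
b(k, J) = k (b(k, J) = k + 0 = k)
-50*(35 + b(4, 0)) = -50*(35 + 4) = -50*39 = -1950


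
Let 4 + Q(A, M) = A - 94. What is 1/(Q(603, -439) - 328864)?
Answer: -1/328359 ≈ -3.0454e-6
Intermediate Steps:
Q(A, M) = -98 + A (Q(A, M) = -4 + (A - 94) = -4 + (-94 + A) = -98 + A)
1/(Q(603, -439) - 328864) = 1/((-98 + 603) - 328864) = 1/(505 - 328864) = 1/(-328359) = -1/328359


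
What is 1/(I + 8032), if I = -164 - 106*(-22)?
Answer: 1/10200 ≈ 9.8039e-5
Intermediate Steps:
I = 2168 (I = -164 + 2332 = 2168)
1/(I + 8032) = 1/(2168 + 8032) = 1/10200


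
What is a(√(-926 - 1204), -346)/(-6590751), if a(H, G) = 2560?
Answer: -2560/6590751 ≈ -0.00038842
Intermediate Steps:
a(√(-926 - 1204), -346)/(-6590751) = 2560/(-6590751) = 2560*(-1/6590751) = -2560/6590751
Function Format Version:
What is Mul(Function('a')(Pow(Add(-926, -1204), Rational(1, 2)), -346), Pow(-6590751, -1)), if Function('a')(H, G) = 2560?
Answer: Rational(-2560, 6590751) ≈ -0.00038842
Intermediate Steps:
Mul(Function('a')(Pow(Add(-926, -1204), Rational(1, 2)), -346), Pow(-6590751, -1)) = Mul(2560, Pow(-6590751, -1)) = Mul(2560, Rational(-1, 6590751)) = Rational(-2560, 6590751)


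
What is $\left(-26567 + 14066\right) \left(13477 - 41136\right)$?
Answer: $345765159$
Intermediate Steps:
$\left(-26567 + 14066\right) \left(13477 - 41136\right) = - 12501 \left(13477 - 41136\right) = \left(-12501\right) \left(-27659\right) = 345765159$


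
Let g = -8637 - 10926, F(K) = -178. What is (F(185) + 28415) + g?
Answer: 8674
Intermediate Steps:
g = -19563
(F(185) + 28415) + g = (-178 + 28415) - 19563 = 28237 - 19563 = 8674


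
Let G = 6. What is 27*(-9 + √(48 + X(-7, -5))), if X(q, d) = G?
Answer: -243 + 81*√6 ≈ -44.591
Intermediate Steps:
X(q, d) = 6
27*(-9 + √(48 + X(-7, -5))) = 27*(-9 + √(48 + 6)) = 27*(-9 + √54) = 27*(-9 + 3*√6) = -243 + 81*√6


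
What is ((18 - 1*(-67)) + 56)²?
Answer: 19881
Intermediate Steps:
((18 - 1*(-67)) + 56)² = ((18 + 67) + 56)² = (85 + 56)² = 141² = 19881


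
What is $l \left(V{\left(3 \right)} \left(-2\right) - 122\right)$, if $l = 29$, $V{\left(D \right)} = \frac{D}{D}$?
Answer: $-3596$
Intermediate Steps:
$V{\left(D \right)} = 1$
$l \left(V{\left(3 \right)} \left(-2\right) - 122\right) = 29 \left(1 \left(-2\right) - 122\right) = 29 \left(-2 - 122\right) = 29 \left(-124\right) = -3596$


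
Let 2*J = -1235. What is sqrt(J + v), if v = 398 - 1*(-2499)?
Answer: sqrt(9118)/2 ≈ 47.744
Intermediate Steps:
v = 2897 (v = 398 + 2499 = 2897)
J = -1235/2 (J = (1/2)*(-1235) = -1235/2 ≈ -617.50)
sqrt(J + v) = sqrt(-1235/2 + 2897) = sqrt(4559/2) = sqrt(9118)/2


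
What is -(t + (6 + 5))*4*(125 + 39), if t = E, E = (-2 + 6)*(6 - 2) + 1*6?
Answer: -21648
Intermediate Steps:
E = 22 (E = 4*4 + 6 = 16 + 6 = 22)
t = 22
-(t + (6 + 5))*4*(125 + 39) = -(22 + (6 + 5))*4*(125 + 39) = -(22 + 11)*4*164 = -33*4*164 = -132*164 = -1*21648 = -21648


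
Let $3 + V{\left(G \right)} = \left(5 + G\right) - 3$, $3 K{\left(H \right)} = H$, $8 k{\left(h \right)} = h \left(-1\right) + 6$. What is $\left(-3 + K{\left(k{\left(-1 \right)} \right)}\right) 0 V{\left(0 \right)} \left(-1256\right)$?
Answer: $0$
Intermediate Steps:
$k{\left(h \right)} = \frac{3}{4} - \frac{h}{8}$ ($k{\left(h \right)} = \frac{h \left(-1\right) + 6}{8} = \frac{- h + 6}{8} = \frac{6 - h}{8} = \frac{3}{4} - \frac{h}{8}$)
$K{\left(H \right)} = \frac{H}{3}$
$V{\left(G \right)} = -1 + G$ ($V{\left(G \right)} = -3 + \left(\left(5 + G\right) - 3\right) = -3 + \left(2 + G\right) = -1 + G$)
$\left(-3 + K{\left(k{\left(-1 \right)} \right)}\right) 0 V{\left(0 \right)} \left(-1256\right) = \left(-3 + \frac{\frac{3}{4} - - \frac{1}{8}}{3}\right) 0 \left(-1 + 0\right) \left(-1256\right) = \left(-3 + \frac{\frac{3}{4} + \frac{1}{8}}{3}\right) 0 \left(-1\right) \left(-1256\right) = \left(-3 + \frac{1}{3} \cdot \frac{7}{8}\right) 0 \left(-1\right) \left(-1256\right) = \left(-3 + \frac{7}{24}\right) 0 \left(-1\right) \left(-1256\right) = \left(- \frac{65}{24}\right) 0 \left(-1\right) \left(-1256\right) = 0 \left(-1\right) \left(-1256\right) = 0 \left(-1256\right) = 0$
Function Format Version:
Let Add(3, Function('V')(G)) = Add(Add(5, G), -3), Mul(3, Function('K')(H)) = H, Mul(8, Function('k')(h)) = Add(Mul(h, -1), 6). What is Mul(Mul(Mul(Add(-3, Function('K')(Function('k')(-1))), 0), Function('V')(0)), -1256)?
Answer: 0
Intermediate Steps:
Function('k')(h) = Add(Rational(3, 4), Mul(Rational(-1, 8), h)) (Function('k')(h) = Mul(Rational(1, 8), Add(Mul(h, -1), 6)) = Mul(Rational(1, 8), Add(Mul(-1, h), 6)) = Mul(Rational(1, 8), Add(6, Mul(-1, h))) = Add(Rational(3, 4), Mul(Rational(-1, 8), h)))
Function('K')(H) = Mul(Rational(1, 3), H)
Function('V')(G) = Add(-1, G) (Function('V')(G) = Add(-3, Add(Add(5, G), -3)) = Add(-3, Add(2, G)) = Add(-1, G))
Mul(Mul(Mul(Add(-3, Function('K')(Function('k')(-1))), 0), Function('V')(0)), -1256) = Mul(Mul(Mul(Add(-3, Mul(Rational(1, 3), Add(Rational(3, 4), Mul(Rational(-1, 8), -1)))), 0), Add(-1, 0)), -1256) = Mul(Mul(Mul(Add(-3, Mul(Rational(1, 3), Add(Rational(3, 4), Rational(1, 8)))), 0), -1), -1256) = Mul(Mul(Mul(Add(-3, Mul(Rational(1, 3), Rational(7, 8))), 0), -1), -1256) = Mul(Mul(Mul(Add(-3, Rational(7, 24)), 0), -1), -1256) = Mul(Mul(Mul(Rational(-65, 24), 0), -1), -1256) = Mul(Mul(0, -1), -1256) = Mul(0, -1256) = 0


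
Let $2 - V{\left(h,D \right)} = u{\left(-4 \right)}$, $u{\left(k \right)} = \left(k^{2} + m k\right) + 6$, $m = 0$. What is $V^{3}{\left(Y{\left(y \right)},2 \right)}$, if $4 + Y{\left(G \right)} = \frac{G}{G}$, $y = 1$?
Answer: $-8000$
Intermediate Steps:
$Y{\left(G \right)} = -3$ ($Y{\left(G \right)} = -4 + \frac{G}{G} = -4 + 1 = -3$)
$u{\left(k \right)} = 6 + k^{2}$ ($u{\left(k \right)} = \left(k^{2} + 0 k\right) + 6 = \left(k^{2} + 0\right) + 6 = k^{2} + 6 = 6 + k^{2}$)
$V{\left(h,D \right)} = -20$ ($V{\left(h,D \right)} = 2 - \left(6 + \left(-4\right)^{2}\right) = 2 - \left(6 + 16\right) = 2 - 22 = -20$)
$V^{3}{\left(Y{\left(y \right)},2 \right)} = \left(-20\right)^{3} = -8000$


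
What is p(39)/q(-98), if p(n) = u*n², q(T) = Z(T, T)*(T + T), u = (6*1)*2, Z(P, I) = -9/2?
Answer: 1014/49 ≈ 20.694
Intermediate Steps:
Z(P, I) = -9/2 (Z(P, I) = -9*½ = -9/2)
u = 12 (u = 6*2 = 12)
q(T) = -9*T (q(T) = -9*(T + T)/2 = -9*T)
p(n) = 12*n²
p(39)/q(-98) = (12*39²)/((-9*(-98))) = (12*1521)/882 = 18252*(1/882) = 1014/49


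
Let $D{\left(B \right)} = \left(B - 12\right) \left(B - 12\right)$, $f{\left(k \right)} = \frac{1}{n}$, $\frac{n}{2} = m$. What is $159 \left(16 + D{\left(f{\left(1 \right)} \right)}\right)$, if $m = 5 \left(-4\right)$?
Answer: $\frac{40856799}{1600} \approx 25536.0$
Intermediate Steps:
$m = -20$
$n = -40$ ($n = 2 \left(-20\right) = -40$)
$f{\left(k \right)} = - \frac{1}{40}$ ($f{\left(k \right)} = \frac{1}{-40} = - \frac{1}{40}$)
$D{\left(B \right)} = \left(-12 + B\right)^{2}$ ($D{\left(B \right)} = \left(-12 + B\right) \left(-12 + B\right) = \left(-12 + B\right)^{2}$)
$159 \left(16 + D{\left(f{\left(1 \right)} \right)}\right) = 159 \left(16 + \left(-12 - \frac{1}{40}\right)^{2}\right) = 159 \left(16 + \left(- \frac{481}{40}\right)^{2}\right) = 159 \left(16 + \frac{231361}{1600}\right) = 159 \cdot \frac{256961}{1600} = \frac{40856799}{1600}$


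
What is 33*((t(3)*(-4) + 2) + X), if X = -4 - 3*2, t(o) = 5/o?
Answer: -484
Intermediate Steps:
X = -10 (X = -4 - 6 = -10)
33*((t(3)*(-4) + 2) + X) = 33*(((5/3)*(-4) + 2) - 10) = 33*((-20/3 + 2) - 10) = 33*(-14/3 - 10) = 33*(-44/3) = -484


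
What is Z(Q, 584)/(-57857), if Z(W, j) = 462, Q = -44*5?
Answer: -462/57857 ≈ -0.0079852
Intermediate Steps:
Q = -220
Z(Q, 584)/(-57857) = 462/(-57857) = 462*(-1/57857) = -462/57857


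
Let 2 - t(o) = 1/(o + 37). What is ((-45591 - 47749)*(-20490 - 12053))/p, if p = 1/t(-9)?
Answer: 5966642825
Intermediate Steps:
t(o) = 2 - 1/(37 + o) (t(o) = 2 - 1/(o + 37) = 2 - 1/(37 + o))
p = 28/55 (p = 1/((73 + 2*(-9))/(37 - 9)) = 1/((73 - 18)/28) = 1/((1/28)*55) = 1/(55/28) = 28/55 ≈ 0.50909)
((-45591 - 47749)*(-20490 - 12053))/p = ((-45591 - 47749)*(-20490 - 12053))/(28/55) = -93340*(-32543)*(55/28) = 3037563620*(55/28) = 5966642825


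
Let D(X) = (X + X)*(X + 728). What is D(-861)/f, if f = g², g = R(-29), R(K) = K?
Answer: 229026/841 ≈ 272.33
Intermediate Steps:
g = -29
D(X) = 2*X*(728 + X) (D(X) = (2*X)*(728 + X) = 2*X*(728 + X))
f = 841 (f = (-29)² = 841)
D(-861)/f = (2*(-861)*(728 - 861))/841 = (2*(-861)*(-133))*(1/841) = 229026*(1/841) = 229026/841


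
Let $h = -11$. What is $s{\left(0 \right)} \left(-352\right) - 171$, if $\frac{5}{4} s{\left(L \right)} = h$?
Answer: $\frac{14633}{5} \approx 2926.6$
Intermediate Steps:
$s{\left(L \right)} = - \frac{44}{5}$ ($s{\left(L \right)} = \frac{4}{5} \left(-11\right) = - \frac{44}{5}$)
$s{\left(0 \right)} \left(-352\right) - 171 = \left(- \frac{44}{5}\right) \left(-352\right) - 171 = \frac{15488}{5} - 171 = \frac{14633}{5}$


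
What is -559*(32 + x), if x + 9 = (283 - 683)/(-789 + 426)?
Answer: -4890691/363 ≈ -13473.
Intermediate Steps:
x = -2867/363 (x = -9 + (283 - 683)/(-789 + 426) = -9 - 400/(-363) = -9 - 400*(-1/363) = -9 + 400/363 = -2867/363 ≈ -7.8981)
-559*(32 + x) = -559*(32 - 2867/363) = -559*8749/363 = -4890691/363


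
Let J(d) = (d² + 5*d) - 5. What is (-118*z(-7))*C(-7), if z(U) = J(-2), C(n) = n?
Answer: -9086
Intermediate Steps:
J(d) = -5 + d² + 5*d
z(U) = -11 (z(U) = -5 + (-2)² + 5*(-2) = -5 + 4 - 10 = -11)
(-118*z(-7))*C(-7) = -118*(-11)*(-7) = 1298*(-7) = -9086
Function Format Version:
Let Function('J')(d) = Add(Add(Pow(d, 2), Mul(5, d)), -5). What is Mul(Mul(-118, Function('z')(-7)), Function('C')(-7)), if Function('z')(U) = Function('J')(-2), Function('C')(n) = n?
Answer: -9086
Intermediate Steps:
Function('J')(d) = Add(-5, Pow(d, 2), Mul(5, d))
Function('z')(U) = -11 (Function('z')(U) = Add(-5, Pow(-2, 2), Mul(5, -2)) = Add(-5, 4, -10) = -11)
Mul(Mul(-118, Function('z')(-7)), Function('C')(-7)) = Mul(Mul(-118, -11), -7) = Mul(1298, -7) = -9086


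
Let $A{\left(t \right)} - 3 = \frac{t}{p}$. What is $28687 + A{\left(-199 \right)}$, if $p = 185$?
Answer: $\frac{5307451}{185} \approx 28689.0$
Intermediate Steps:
$A{\left(t \right)} = 3 + \frac{t}{185}$
$28687 + A{\left(-199 \right)} = 28687 + \left(3 + \frac{1}{185} \left(-199\right)\right) = 28687 + \left(3 - \frac{199}{185}\right) = 28687 + \frac{356}{185} = \frac{5307451}{185}$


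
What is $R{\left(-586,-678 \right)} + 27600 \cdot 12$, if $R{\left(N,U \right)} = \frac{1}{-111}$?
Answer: $\frac{36763199}{111} \approx 3.312 \cdot 10^{5}$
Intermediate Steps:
$R{\left(N,U \right)} = - \frac{1}{111}$
$R{\left(-586,-678 \right)} + 27600 \cdot 12 = - \frac{1}{111} + 27600 \cdot 12 = - \frac{1}{111} + 331200 = \frac{36763199}{111}$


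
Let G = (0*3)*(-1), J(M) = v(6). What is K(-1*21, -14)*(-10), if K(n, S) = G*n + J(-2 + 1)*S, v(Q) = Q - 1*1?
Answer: 700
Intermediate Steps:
v(Q) = -1 + Q (v(Q) = Q - 1 = -1 + Q)
J(M) = 5 (J(M) = -1 + 6 = 5)
G = 0 (G = 0*(-1) = 0)
K(n, S) = 5*S (K(n, S) = 0*n + 5*S = 0 + 5*S = 5*S)
K(-1*21, -14)*(-10) = (5*(-14))*(-10) = -70*(-10) = 700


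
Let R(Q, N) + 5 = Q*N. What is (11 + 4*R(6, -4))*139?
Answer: -14595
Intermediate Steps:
R(Q, N) = -5 + N*Q (R(Q, N) = -5 + Q*N = -5 + N*Q)
(11 + 4*R(6, -4))*139 = (11 + 4*(-5 - 4*6))*139 = (11 + 4*(-5 - 24))*139 = (11 + 4*(-29))*139 = (11 - 116)*139 = -105*139 = -14595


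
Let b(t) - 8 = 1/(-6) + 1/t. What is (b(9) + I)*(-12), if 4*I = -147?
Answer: 1037/3 ≈ 345.67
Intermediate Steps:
b(t) = 47/6 + 1/t (b(t) = 8 + (1/(-6) + 1/t) = 8 + (1*(-⅙) + 1/t) = 8 + (-⅙ + 1/t) = 47/6 + 1/t)
I = -147/4 (I = (¼)*(-147) = -147/4 ≈ -36.750)
(b(9) + I)*(-12) = ((47/6 + 1/9) - 147/4)*(-12) = ((47/6 + ⅑) - 147/4)*(-12) = (143/18 - 147/4)*(-12) = -1037/36*(-12) = 1037/3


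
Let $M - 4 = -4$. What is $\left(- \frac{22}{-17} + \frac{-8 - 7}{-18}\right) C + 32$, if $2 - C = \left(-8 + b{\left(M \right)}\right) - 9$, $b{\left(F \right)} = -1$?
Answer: $\frac{3802}{51} \approx 74.549$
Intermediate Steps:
$M = 0$ ($M = 4 - 4 = 0$)
$C = 20$ ($C = 2 - \left(\left(-8 - 1\right) - 9\right) = 2 - \left(-9 - 9\right) = 2 - -18 = 2 + 18 = 20$)
$\left(- \frac{22}{-17} + \frac{-8 - 7}{-18}\right) C + 32 = \left(- \frac{22}{-17} + \frac{-8 - 7}{-18}\right) 20 + 32 = \left(\left(-22\right) \left(- \frac{1}{17}\right) + \left(-8 - 7\right) \left(- \frac{1}{18}\right)\right) 20 + 32 = \left(\frac{22}{17} - - \frac{5}{6}\right) 20 + 32 = \left(\frac{22}{17} + \frac{5}{6}\right) 20 + 32 = \frac{217}{102} \cdot 20 + 32 = \frac{2170}{51} + 32 = \frac{3802}{51}$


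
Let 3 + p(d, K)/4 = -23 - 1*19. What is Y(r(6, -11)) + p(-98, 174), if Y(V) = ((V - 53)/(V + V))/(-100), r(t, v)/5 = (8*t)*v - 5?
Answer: -47971359/266500 ≈ -180.01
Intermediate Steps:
r(t, v) = -25 + 40*t*v (r(t, v) = 5*((8*t)*v - 5) = 5*(8*t*v - 5) = 5*(-5 + 8*t*v) = -25 + 40*t*v)
Y(V) = -(-53 + V)/(200*V) (Y(V) = ((-53 + V)/((2*V)))*(-1/100) = ((-53 + V)*(1/(2*V)))*(-1/100) = ((-53 + V)/(2*V))*(-1/100) = -(-53 + V)/(200*V))
p(d, K) = -180 (p(d, K) = -12 + 4*(-23 - 1*19) = -12 + 4*(-23 - 19) = -12 + 4*(-42) = -12 - 168 = -180)
Y(r(6, -11)) + p(-98, 174) = (53 - (-25 + 40*6*(-11)))/(200*(-25 + 40*6*(-11))) - 180 = (53 - (-25 - 2640))/(200*(-25 - 2640)) - 180 = (1/200)*(53 - 1*(-2665))/(-2665) - 180 = (1/200)*(-1/2665)*(53 + 2665) - 180 = (1/200)*(-1/2665)*2718 - 180 = -1359/266500 - 180 = -47971359/266500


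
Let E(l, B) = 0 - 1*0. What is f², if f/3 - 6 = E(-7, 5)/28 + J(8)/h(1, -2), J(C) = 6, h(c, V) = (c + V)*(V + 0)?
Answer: 729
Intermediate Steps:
E(l, B) = 0 (E(l, B) = 0 + 0 = 0)
h(c, V) = V*(V + c) (h(c, V) = (V + c)*V = V*(V + c))
f = 27 (f = 18 + 3*(0/28 + 6/((-2*(-2 + 1)))) = 18 + 3*(0*(1/28) + 6/((-2*(-1)))) = 18 + 3*(0 + 6/2) = 18 + 3*(0 + 6*(½)) = 18 + 3*(0 + 3) = 18 + 3*3 = 18 + 9 = 27)
f² = 27² = 729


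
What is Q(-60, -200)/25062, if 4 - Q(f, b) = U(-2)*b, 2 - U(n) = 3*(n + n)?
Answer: 1402/12531 ≈ 0.11188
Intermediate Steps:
U(n) = 2 - 6*n (U(n) = 2 - 3*(n + n) = 2 - 3*2*n = 2 - 6*n)
Q(f, b) = 4 - 14*b (Q(f, b) = 4 - (2 - 6*(-2))*b = 4 - (2 + 12)*b = 4 - 14*b)
Q(-60, -200)/25062 = (4 - 14*(-200))/25062 = (4 + 2800)*(1/25062) = 2804*(1/25062) = 1402/12531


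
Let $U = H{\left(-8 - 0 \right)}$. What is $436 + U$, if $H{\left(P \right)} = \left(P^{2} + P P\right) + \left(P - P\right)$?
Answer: $564$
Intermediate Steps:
$H{\left(P \right)} = 2 P^{2}$ ($H{\left(P \right)} = \left(P^{2} + P^{2}\right) + 0 = 2 P^{2} + 0 = 2 P^{2}$)
$U = 128$ ($U = 2 \left(-8 - 0\right)^{2} = 2 \left(-8 + 0\right)^{2} = 2 \left(-8\right)^{2} = 2 \cdot 64 = 128$)
$436 + U = 436 + 128 = 564$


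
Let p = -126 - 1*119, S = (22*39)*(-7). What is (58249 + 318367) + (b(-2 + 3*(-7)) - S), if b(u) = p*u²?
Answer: 253017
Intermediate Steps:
S = -6006 (S = 858*(-7) = -6006)
p = -245 (p = -126 - 119 = -245)
b(u) = -245*u²
(58249 + 318367) + (b(-2 + 3*(-7)) - S) = (58249 + 318367) + (-245*(-2 + 3*(-7))² - 1*(-6006)) = 376616 + (-245*(-2 - 21)² + 6006) = 376616 + (-245*(-23)² + 6006) = 376616 + (-245*529 + 6006) = 376616 + (-129605 + 6006) = 376616 - 123599 = 253017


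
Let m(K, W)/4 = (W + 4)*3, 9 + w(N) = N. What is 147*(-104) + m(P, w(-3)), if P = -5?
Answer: -15384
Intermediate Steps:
w(N) = -9 + N
m(K, W) = 48 + 12*W (m(K, W) = 4*((W + 4)*3) = 4*((4 + W)*3) = 4*(12 + 3*W) = 48 + 12*W)
147*(-104) + m(P, w(-3)) = 147*(-104) + (48 + 12*(-9 - 3)) = -15288 + (48 + 12*(-12)) = -15288 + (48 - 144) = -15288 - 96 = -15384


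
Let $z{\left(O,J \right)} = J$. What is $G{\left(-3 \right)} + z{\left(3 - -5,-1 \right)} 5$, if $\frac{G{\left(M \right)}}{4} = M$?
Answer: $-17$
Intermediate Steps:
$G{\left(M \right)} = 4 M$
$G{\left(-3 \right)} + z{\left(3 - -5,-1 \right)} 5 = 4 \left(-3\right) - 5 = -12 - 5 = -17$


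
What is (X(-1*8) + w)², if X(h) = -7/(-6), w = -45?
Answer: 69169/36 ≈ 1921.4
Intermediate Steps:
X(h) = 7/6 (X(h) = -7*(-⅙) = 7/6)
(X(-1*8) + w)² = (7/6 - 45)² = (-263/6)² = 69169/36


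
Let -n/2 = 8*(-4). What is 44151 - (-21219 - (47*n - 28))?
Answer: 68350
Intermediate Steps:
n = 64 (n = -16*(-4) = -2*(-32) = 64)
44151 - (-21219 - (47*n - 28)) = 44151 - (-21219 - (47*64 - 28)) = 44151 - (-21219 - (3008 - 28)) = 44151 - (-21219 - 1*2980) = 44151 - (-21219 - 2980) = 44151 - 1*(-24199) = 44151 + 24199 = 68350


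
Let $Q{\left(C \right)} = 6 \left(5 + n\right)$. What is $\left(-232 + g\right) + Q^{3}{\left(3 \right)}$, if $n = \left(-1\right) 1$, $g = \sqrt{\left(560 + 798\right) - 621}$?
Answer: $13592 + \sqrt{737} \approx 13619.0$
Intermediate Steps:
$g = \sqrt{737}$ ($g = \sqrt{1358 - 621} = \sqrt{737} \approx 27.148$)
$n = -1$
$Q{\left(C \right)} = 24$ ($Q{\left(C \right)} = 6 \left(5 - 1\right) = 6 \cdot 4 = 24$)
$\left(-232 + g\right) + Q^{3}{\left(3 \right)} = \left(-232 + \sqrt{737}\right) + 24^{3} = \left(-232 + \sqrt{737}\right) + 13824 = 13592 + \sqrt{737}$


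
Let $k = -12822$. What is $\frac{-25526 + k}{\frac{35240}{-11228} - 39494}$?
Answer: $\frac{26910709}{27717117} \approx 0.97091$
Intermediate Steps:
$\frac{-25526 + k}{\frac{35240}{-11228} - 39494} = \frac{-25526 - 12822}{\frac{35240}{-11228} - 39494} = - \frac{38348}{35240 \left(- \frac{1}{11228}\right) - 39494} = - \frac{38348}{- \frac{8810}{2807} - 39494} = - \frac{38348}{- \frac{110868468}{2807}} = \left(-38348\right) \left(- \frac{2807}{110868468}\right) = \frac{26910709}{27717117}$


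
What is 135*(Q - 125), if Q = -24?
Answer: -20115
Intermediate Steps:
135*(Q - 125) = 135*(-24 - 125) = 135*(-149) = -20115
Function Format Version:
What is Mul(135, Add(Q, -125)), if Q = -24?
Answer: -20115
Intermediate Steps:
Mul(135, Add(Q, -125)) = Mul(135, Add(-24, -125)) = Mul(135, -149) = -20115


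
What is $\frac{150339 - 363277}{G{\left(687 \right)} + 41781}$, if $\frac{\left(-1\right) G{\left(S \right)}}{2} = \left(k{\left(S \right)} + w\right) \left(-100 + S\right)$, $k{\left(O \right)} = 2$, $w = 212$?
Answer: $\frac{212938}{209455} \approx 1.0166$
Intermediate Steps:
$G{\left(S \right)} = 42800 - 428 S$ ($G{\left(S \right)} = - 2 \left(2 + 212\right) \left(-100 + S\right) = - 2 \cdot 214 \left(-100 + S\right) = - 2 \left(-21400 + 214 S\right) = 42800 - 428 S$)
$\frac{150339 - 363277}{G{\left(687 \right)} + 41781} = \frac{150339 - 363277}{\left(42800 - 294036\right) + 41781} = - \frac{212938}{\left(42800 - 294036\right) + 41781} = - \frac{212938}{-251236 + 41781} = - \frac{212938}{-209455} = \left(-212938\right) \left(- \frac{1}{209455}\right) = \frac{212938}{209455}$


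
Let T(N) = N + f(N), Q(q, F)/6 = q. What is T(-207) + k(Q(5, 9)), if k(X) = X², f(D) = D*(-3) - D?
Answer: 1521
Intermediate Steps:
Q(q, F) = 6*q
f(D) = -4*D (f(D) = -3*D - D = -4*D)
T(N) = -3*N (T(N) = N - 4*N = -3*N)
T(-207) + k(Q(5, 9)) = -3*(-207) + (6*5)² = 621 + 30² = 621 + 900 = 1521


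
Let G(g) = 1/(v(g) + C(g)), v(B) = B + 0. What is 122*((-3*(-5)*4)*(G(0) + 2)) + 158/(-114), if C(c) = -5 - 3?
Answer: 782246/57 ≈ 13724.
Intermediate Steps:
v(B) = B
C(c) = -8
G(g) = 1/(-8 + g) (G(g) = 1/(g - 8) = 1/(-8 + g))
122*((-3*(-5)*4)*(G(0) + 2)) + 158/(-114) = 122*((-3*(-5)*4)*(1/(-8 + 0) + 2)) + 158/(-114) = 122*((15*4)*(1/(-8) + 2)) + 158*(-1/114) = 122*(60*(-⅛ + 2)) - 79/57 = 122*(60*(15/8)) - 79/57 = 122*(225/2) - 79/57 = 13725 - 79/57 = 782246/57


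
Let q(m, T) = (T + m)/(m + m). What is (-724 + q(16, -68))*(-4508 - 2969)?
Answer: 43403985/8 ≈ 5.4255e+6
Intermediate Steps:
q(m, T) = (T + m)/(2*m) (q(m, T) = (T + m)/((2*m)) = (T + m)*(1/(2*m)) = (T + m)/(2*m))
(-724 + q(16, -68))*(-4508 - 2969) = (-724 + (½)*(-68 + 16)/16)*(-4508 - 2969) = (-724 + (½)*(1/16)*(-52))*(-7477) = (-724 - 13/8)*(-7477) = -5805/8*(-7477) = 43403985/8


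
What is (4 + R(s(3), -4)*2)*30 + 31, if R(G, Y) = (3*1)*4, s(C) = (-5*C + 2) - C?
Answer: 871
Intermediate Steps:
s(C) = 2 - 6*C (s(C) = (2 - 5*C) - C = 2 - 6*C)
R(G, Y) = 12 (R(G, Y) = 3*4 = 12)
(4 + R(s(3), -4)*2)*30 + 31 = (4 + 12*2)*30 + 31 = (4 + 24)*30 + 31 = 28*30 + 31 = 840 + 31 = 871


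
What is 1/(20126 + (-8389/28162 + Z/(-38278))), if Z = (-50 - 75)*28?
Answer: 538992518/10847652143697 ≈ 4.9687e-5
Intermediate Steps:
Z = -3500 (Z = -125*28 = -3500)
1/(20126 + (-8389/28162 + Z/(-38278))) = 1/(20126 + (-8389/28162 - 3500/(-38278))) = 1/(20126 + (-8389*1/28162 - 3500*(-1/38278))) = 1/(20126 + (-8389/28162 + 1750/19139)) = 1/(20126 - 111273571/538992518) = 1/(10847652143697/538992518) = 538992518/10847652143697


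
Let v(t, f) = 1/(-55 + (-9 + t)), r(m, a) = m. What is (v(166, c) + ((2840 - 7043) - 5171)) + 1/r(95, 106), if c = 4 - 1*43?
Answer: -90833863/9690 ≈ -9374.0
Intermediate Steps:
c = -39 (c = 4 - 43 = -39)
v(t, f) = 1/(-64 + t)
(v(166, c) + ((2840 - 7043) - 5171)) + 1/r(95, 106) = (1/(-64 + 166) + ((2840 - 7043) - 5171)) + 1/95 = (1/102 + (-4203 - 5171)) + 1/95 = (1/102 - 9374) + 1/95 = -956147/102 + 1/95 = -90833863/9690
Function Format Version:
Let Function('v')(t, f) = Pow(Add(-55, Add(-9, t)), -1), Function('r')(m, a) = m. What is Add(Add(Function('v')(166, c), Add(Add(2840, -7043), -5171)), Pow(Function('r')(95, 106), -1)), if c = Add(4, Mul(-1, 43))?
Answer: Rational(-90833863, 9690) ≈ -9374.0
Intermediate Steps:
c = -39 (c = Add(4, -43) = -39)
Function('v')(t, f) = Pow(Add(-64, t), -1)
Add(Add(Function('v')(166, c), Add(Add(2840, -7043), -5171)), Pow(Function('r')(95, 106), -1)) = Add(Add(Pow(Add(-64, 166), -1), Add(Add(2840, -7043), -5171)), Pow(95, -1)) = Add(Add(Pow(102, -1), Add(-4203, -5171)), Rational(1, 95)) = Add(Add(Rational(1, 102), -9374), Rational(1, 95)) = Add(Rational(-956147, 102), Rational(1, 95)) = Rational(-90833863, 9690)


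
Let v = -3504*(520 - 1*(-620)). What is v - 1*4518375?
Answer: -8512935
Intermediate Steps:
v = -3994560 (v = -3504*(520 + 620) = -3504*1140 = -3994560)
v - 1*4518375 = -3994560 - 1*4518375 = -3994560 - 4518375 = -8512935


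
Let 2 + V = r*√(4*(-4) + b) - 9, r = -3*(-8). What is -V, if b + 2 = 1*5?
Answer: 11 - 24*I*√13 ≈ 11.0 - 86.533*I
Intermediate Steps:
b = 3 (b = -2 + 1*5 = -2 + 5 = 3)
r = 24
V = -11 + 24*I*√13 (V = -2 + (24*√(4*(-4) + 3) - 9) = -2 + (24*√(-16 + 3) - 9) = -2 + (24*√(-13) - 9) = -2 + (24*(I*√13) - 9) = -2 + (24*I*√13 - 9) = -2 + (-9 + 24*I*√13) = -11 + 24*I*√13 ≈ -11.0 + 86.533*I)
-V = -(-11 + 24*I*√13) = 11 - 24*I*√13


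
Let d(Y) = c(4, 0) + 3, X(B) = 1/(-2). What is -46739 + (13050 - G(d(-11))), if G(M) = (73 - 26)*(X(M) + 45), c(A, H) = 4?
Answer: -71561/2 ≈ -35781.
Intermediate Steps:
X(B) = -1/2 (X(B) = 1*(-1/2) = -1/2)
d(Y) = 7 (d(Y) = 4 + 3 = 7)
G(M) = 4183/2 (G(M) = (73 - 26)*(-1/2 + 45) = 47*(89/2) = 4183/2)
-46739 + (13050 - G(d(-11))) = -46739 + (13050 - 1*4183/2) = -46739 + (13050 - 4183/2) = -46739 + 21917/2 = -71561/2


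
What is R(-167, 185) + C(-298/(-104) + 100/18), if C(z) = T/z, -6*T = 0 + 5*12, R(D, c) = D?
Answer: -662827/3941 ≈ -168.19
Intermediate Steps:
T = -10 (T = -(0 + 5*12)/6 = -(0 + 60)/6 = -1/6*60 = -10)
C(z) = -10/z
R(-167, 185) + C(-298/(-104) + 100/18) = -167 - 10/(-298/(-104) + 100/18) = -167 - 10/(-298*(-1/104) + 100*(1/18)) = -167 - 10/(149/52 + 50/9) = -167 - 10/3941/468 = -167 - 10*468/3941 = -167 - 4680/3941 = -662827/3941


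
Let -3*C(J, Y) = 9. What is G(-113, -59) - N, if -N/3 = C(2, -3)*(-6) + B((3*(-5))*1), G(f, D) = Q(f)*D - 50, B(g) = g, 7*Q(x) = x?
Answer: 6380/7 ≈ 911.43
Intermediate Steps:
Q(x) = x/7
G(f, D) = -50 + D*f/7 (G(f, D) = (f/7)*D - 50 = D*f/7 - 50 = -50 + D*f/7)
C(J, Y) = -3 (C(J, Y) = -⅓*9 = -3)
N = -9 (N = -3*(-3*(-6) + (3*(-5))*1) = -3*(18 - 15*1) = -3*(18 - 15) = -3*3 = -9)
G(-113, -59) - N = (-50 + (⅐)*(-59)*(-113)) - 1*(-9) = (-50 + 6667/7) + 9 = 6317/7 + 9 = 6380/7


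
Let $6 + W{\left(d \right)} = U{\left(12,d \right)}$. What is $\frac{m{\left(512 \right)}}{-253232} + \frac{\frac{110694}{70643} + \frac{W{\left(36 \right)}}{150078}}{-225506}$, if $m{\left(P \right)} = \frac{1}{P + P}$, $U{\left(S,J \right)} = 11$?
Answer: $- \frac{1077580827180831005}{154989693544138232414208} \approx -6.9526 \cdot 10^{-6}$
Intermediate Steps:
$m{\left(P \right)} = \frac{1}{2 P}$
$W{\left(d \right)} = 5$ ($W{\left(d \right)} = -6 + 11 = 5$)
$\frac{m{\left(512 \right)}}{-253232} + \frac{\frac{110694}{70643} + \frac{W{\left(36 \right)}}{150078}}{-225506} = \frac{\frac{1}{2} \cdot \frac{1}{512}}{-253232} + \frac{\frac{110694}{70643} + \frac{5}{150078}}{-225506} = \frac{1}{2} \cdot \frac{1}{512} \left(- \frac{1}{253232}\right) + \left(110694 \cdot \frac{1}{70643} + 5 \cdot \frac{1}{150078}\right) \left(- \frac{1}{225506}\right) = \frac{1}{1024} \left(- \frac{1}{253232}\right) + \left(\frac{110694}{70643} + \frac{5}{150078}\right) \left(- \frac{1}{225506}\right) = - \frac{1}{259309568} + \frac{16613087347}{10601960154} \left(- \frac{1}{225506}\right) = - \frac{1}{259309568} - \frac{16613087347}{2390805626487924} = - \frac{1077580827180831005}{154989693544138232414208}$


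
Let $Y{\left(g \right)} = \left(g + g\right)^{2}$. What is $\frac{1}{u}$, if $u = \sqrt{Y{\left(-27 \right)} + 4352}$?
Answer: $\frac{\sqrt{1817}}{3634} \approx 0.01173$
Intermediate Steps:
$Y{\left(g \right)} = 4 g^{2}$ ($Y{\left(g \right)} = \left(2 g\right)^{2} = 4 g^{2}$)
$u = 2 \sqrt{1817}$ ($u = \sqrt{4 \left(-27\right)^{2} + 4352} = \sqrt{4 \cdot 729 + 4352} = \sqrt{2916 + 4352} = \sqrt{7268} = 2 \sqrt{1817} \approx 85.253$)
$\frac{1}{u} = \frac{1}{2 \sqrt{1817}} = \frac{\sqrt{1817}}{3634}$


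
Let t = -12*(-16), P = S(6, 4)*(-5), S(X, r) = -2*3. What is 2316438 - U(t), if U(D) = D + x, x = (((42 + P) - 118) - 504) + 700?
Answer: 2316096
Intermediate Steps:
S(X, r) = -6
P = 30 (P = -6*(-5) = 30)
t = 192
x = 150 (x = (((42 + 30) - 118) - 504) + 700 = ((72 - 118) - 504) + 700 = (-46 - 504) + 700 = -550 + 700 = 150)
U(D) = 150 + D (U(D) = D + 150 = 150 + D)
2316438 - U(t) = 2316438 - (150 + 192) = 2316438 - 1*342 = 2316438 - 342 = 2316096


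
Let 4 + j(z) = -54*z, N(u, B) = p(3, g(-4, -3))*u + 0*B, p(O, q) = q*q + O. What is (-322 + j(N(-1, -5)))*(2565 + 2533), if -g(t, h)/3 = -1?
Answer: 1641556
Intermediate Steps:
g(t, h) = 3 (g(t, h) = -3*(-1) = 3)
p(O, q) = O + q² (p(O, q) = q² + O = O + q²)
N(u, B) = 12*u (N(u, B) = (3 + 3²)*u + 0*B = (3 + 9)*u + 0 = 12*u + 0 = 12*u)
j(z) = -4 - 54*z
(-322 + j(N(-1, -5)))*(2565 + 2533) = (-322 + (-4 - 648*(-1)))*(2565 + 2533) = (-322 + (-4 - 54*(-12)))*5098 = (-322 + (-4 + 648))*5098 = (-322 + 644)*5098 = 322*5098 = 1641556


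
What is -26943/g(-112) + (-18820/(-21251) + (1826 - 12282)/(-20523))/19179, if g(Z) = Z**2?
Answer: -32194329054543811/14989397645585664 ≈ -2.1478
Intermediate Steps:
-26943/g(-112) + (-18820/(-21251) + (1826 - 12282)/(-20523))/19179 = -26943/((-112)**2) + (-18820/(-21251) + (1826 - 12282)/(-20523))/19179 = -26943/12544 + (-18820*(-1/21251) - 10456*(-1/20523))*(1/19179) = -26943*1/12544 + (18820/21251 + 10456/20523)*(1/19179) = -3849/1792 + (608443316/436134273)*(1/19179) = -3849/1792 + 608443316/8364619221867 = -32194329054543811/14989397645585664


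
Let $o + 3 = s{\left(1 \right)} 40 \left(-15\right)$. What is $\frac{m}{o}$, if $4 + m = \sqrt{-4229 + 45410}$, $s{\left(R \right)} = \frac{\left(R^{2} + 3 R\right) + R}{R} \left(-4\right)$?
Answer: $- \frac{4}{11997} + \frac{\sqrt{41181}}{11997} \approx 0.016582$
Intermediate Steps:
$s{\left(R \right)} = - \frac{4 \left(R^{2} + 4 R\right)}{R}$ ($s{\left(R \right)} = \frac{R^{2} + 4 R}{R} \left(-4\right) = - \frac{4 \left(R^{2} + 4 R\right)}{R}$)
$o = 11997$ ($o = -3 + \left(-16 - 4\right) 40 \left(-15\right) = -3 + \left(-20\right) 40 \left(-15\right) = -3 - -12000 = -3 + 12000 = 11997$)
$m = -4 + \sqrt{41181}$ ($m = -4 + \sqrt{-4229 + 45410} = -4 + \sqrt{41181} \approx 198.93$)
$\frac{m}{o} = \frac{-4 + \sqrt{41181}}{11997} = \left(-4 + \sqrt{41181}\right) \frac{1}{11997} = - \frac{4}{11997} + \frac{\sqrt{41181}}{11997}$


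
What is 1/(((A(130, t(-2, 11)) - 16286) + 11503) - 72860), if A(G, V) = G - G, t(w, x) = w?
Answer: -1/77643 ≈ -1.2879e-5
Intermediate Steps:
A(G, V) = 0
1/(((A(130, t(-2, 11)) - 16286) + 11503) - 72860) = 1/(((0 - 16286) + 11503) - 72860) = 1/((-16286 + 11503) - 72860) = 1/(-4783 - 72860) = 1/(-77643) = -1/77643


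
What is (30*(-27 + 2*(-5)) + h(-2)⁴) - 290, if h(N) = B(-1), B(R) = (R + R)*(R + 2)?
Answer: -1384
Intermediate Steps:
B(R) = 2*R*(2 + R) (B(R) = (2*R)*(2 + R) = 2*R*(2 + R))
h(N) = -2 (h(N) = 2*(-1)*(2 - 1) = 2*(-1)*1 = -2)
(30*(-27 + 2*(-5)) + h(-2)⁴) - 290 = (30*(-27 + 2*(-5)) + (-2)⁴) - 290 = (30*(-27 - 10) + 16) - 290 = (30*(-37) + 16) - 290 = (-1110 + 16) - 290 = -1094 - 290 = -1384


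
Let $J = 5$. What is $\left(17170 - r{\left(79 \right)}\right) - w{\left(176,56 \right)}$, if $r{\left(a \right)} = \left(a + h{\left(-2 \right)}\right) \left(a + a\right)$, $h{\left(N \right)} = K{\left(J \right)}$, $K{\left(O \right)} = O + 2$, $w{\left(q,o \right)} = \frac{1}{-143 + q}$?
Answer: $\frac{118205}{33} \approx 3582.0$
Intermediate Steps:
$K{\left(O \right)} = 2 + O$
$h{\left(N \right)} = 7$ ($h{\left(N \right)} = 2 + 5 = 7$)
$r{\left(a \right)} = 2 a \left(7 + a\right)$ ($r{\left(a \right)} = \left(a + 7\right) \left(a + a\right) = \left(7 + a\right) 2 a = 2 a \left(7 + a\right)$)
$\left(17170 - r{\left(79 \right)}\right) - w{\left(176,56 \right)} = \left(17170 - 2 \cdot 79 \left(7 + 79\right)\right) - \frac{1}{-143 + 176} = \left(17170 - 2 \cdot 79 \cdot 86\right) - \frac{1}{33} = \left(17170 - 13588\right) - \frac{1}{33} = 3582 - \frac{1}{33} = \frac{118205}{33}$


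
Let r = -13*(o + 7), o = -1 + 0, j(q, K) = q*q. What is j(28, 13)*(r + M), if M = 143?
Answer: 50960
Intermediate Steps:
j(q, K) = q**2
o = -1
r = -78 (r = -13*(-1 + 7) = -13*6 = -78)
j(28, 13)*(r + M) = 28**2*(-78 + 143) = 784*65 = 50960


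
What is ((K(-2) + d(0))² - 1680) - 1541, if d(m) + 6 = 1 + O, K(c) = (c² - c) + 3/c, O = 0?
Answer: -12883/4 ≈ -3220.8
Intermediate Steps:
K(c) = c² - c + 3/c
d(m) = -5 (d(m) = -6 + (1 + 0) = -6 + 1 = -5)
((K(-2) + d(0))² - 1680) - 1541 = ((((-2)² - 1*(-2) + 3/(-2)) - 5)² - 1680) - 1541 = (((4 + 2 + 3*(-½)) - 5)² - 1680) - 1541 = (((4 + 2 - 3/2) - 5)² - 1680) - 1541 = ((9/2 - 5)² - 1680) - 1541 = ((-½)² - 1680) - 1541 = (¼ - 1680) - 1541 = -6719/4 - 1541 = -12883/4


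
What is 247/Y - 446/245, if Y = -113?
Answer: -110913/27685 ≈ -4.0062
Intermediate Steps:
247/Y - 446/245 = 247/(-113) - 446/245 = 247*(-1/113) - 446*1/245 = -247/113 - 446/245 = -110913/27685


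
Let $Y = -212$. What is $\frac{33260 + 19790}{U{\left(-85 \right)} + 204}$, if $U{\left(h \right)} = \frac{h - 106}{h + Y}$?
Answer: $\frac{15755850}{60779} \approx 259.23$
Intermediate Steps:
$U{\left(h \right)} = \frac{-106 + h}{-212 + h}$ ($U{\left(h \right)} = \frac{h - 106}{h - 212} = \frac{-106 + h}{-212 + h}$)
$\frac{33260 + 19790}{U{\left(-85 \right)} + 204} = \frac{33260 + 19790}{\frac{-106 - 85}{-212 - 85} + 204} = \frac{53050}{\frac{1}{-297} \left(-191\right) + 204} = \frac{53050}{\left(- \frac{1}{297}\right) \left(-191\right) + 204} = \frac{53050}{\frac{191}{297} + 204} = \frac{53050}{\frac{60779}{297}} = 53050 \cdot \frac{297}{60779} = \frac{15755850}{60779}$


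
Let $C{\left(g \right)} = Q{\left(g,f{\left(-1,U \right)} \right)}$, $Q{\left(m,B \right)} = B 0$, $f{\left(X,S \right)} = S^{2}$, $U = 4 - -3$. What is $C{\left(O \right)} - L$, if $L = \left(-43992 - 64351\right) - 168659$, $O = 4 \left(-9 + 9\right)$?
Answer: $277002$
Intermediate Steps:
$U = 7$ ($U = 4 + 3 = 7$)
$O = 0$ ($O = 4 \cdot 0 = 0$)
$Q{\left(m,B \right)} = 0$
$C{\left(g \right)} = 0$
$L = -277002$ ($L = -108343 - 168659 = -277002$)
$C{\left(O \right)} - L = 0 - -277002 = 0 + 277002 = 277002$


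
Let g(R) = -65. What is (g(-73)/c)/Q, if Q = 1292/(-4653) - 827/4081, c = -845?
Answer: -1726263/10778989 ≈ -0.16015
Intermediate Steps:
Q = -829153/1726263 (Q = 1292*(-1/4653) - 827*1/4081 = -1292/4653 - 827/4081 = -829153/1726263 ≈ -0.48032)
(g(-73)/c)/Q = (-65/(-845))/(-829153/1726263) = -65*(-1/845)*(-1726263/829153) = (1/13)*(-1726263/829153) = -1726263/10778989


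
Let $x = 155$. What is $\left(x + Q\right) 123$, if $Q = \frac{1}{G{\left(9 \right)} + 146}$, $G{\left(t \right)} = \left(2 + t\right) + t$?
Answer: $\frac{3164913}{166} \approx 19066.0$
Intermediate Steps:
$G{\left(t \right)} = 2 + 2 t$
$Q = \frac{1}{166}$ ($Q = \frac{1}{\left(2 + 2 \cdot 9\right) + 146} = \frac{1}{\left(2 + 18\right) + 146} = \frac{1}{20 + 146} = \frac{1}{166} \approx 0.0060241$)
$\left(x + Q\right) 123 = \left(155 + \frac{1}{166}\right) 123 = \frac{25731}{166} \cdot 123 = \frac{3164913}{166}$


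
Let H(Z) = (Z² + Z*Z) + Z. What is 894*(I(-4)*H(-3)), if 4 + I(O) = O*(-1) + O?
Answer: -53640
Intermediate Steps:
H(Z) = Z + 2*Z² (H(Z) = (Z² + Z²) + Z = 2*Z² + Z = Z + 2*Z²)
I(O) = -4 (I(O) = -4 + (O*(-1) + O) = -4 + (-O + O) = -4 + 0 = -4)
894*(I(-4)*H(-3)) = 894*(-(-12)*(1 + 2*(-3))) = 894*(-(-12)*(1 - 6)) = 894*(-(-12)*(-5)) = 894*(-4*15) = 894*(-60) = -53640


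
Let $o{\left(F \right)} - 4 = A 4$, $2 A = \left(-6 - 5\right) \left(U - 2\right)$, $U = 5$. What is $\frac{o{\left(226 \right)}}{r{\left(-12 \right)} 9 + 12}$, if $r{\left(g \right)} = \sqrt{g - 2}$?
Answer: $- \frac{124}{213} + \frac{31 i \sqrt{14}}{71} \approx -0.58216 + 1.6337 i$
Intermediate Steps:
$r{\left(g \right)} = \sqrt{-2 + g}$
$A = - \frac{33}{2}$ ($A = \frac{\left(-6 - 5\right) \left(5 - 2\right)}{2} = \frac{\left(-11\right) 3}{2} = \frac{1}{2} \left(-33\right) = - \frac{33}{2} \approx -16.5$)
$o{\left(F \right)} = -62$ ($o{\left(F \right)} = 4 - 66 = -62$)
$\frac{o{\left(226 \right)}}{r{\left(-12 \right)} 9 + 12} = - \frac{62}{\sqrt{-2 - 12} \cdot 9 + 12} = - \frac{62}{\sqrt{-14} \cdot 9 + 12} = - \frac{62}{i \sqrt{14} \cdot 9 + 12} = - \frac{62}{9 i \sqrt{14} + 12} = - \frac{62}{12 + 9 i \sqrt{14}}$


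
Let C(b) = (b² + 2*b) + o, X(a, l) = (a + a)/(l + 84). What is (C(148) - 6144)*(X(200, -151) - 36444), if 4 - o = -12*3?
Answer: -39308814208/67 ≈ -5.8670e+8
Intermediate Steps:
X(a, l) = 2*a/(84 + l) (X(a, l) = (2*a)/(84 + l) = 2*a/(84 + l))
o = 40 (o = 4 - (-12)*3 = 4 - 1*(-36) = 4 + 36 = 40)
C(b) = 40 + b² + 2*b (C(b) = (b² + 2*b) + 40 = 40 + b² + 2*b)
(C(148) - 6144)*(X(200, -151) - 36444) = ((40 + 148² + 2*148) - 6144)*(2*200/(84 - 151) - 36444) = ((40 + 21904 + 296) - 6144)*(2*200/(-67) - 36444) = (22240 - 6144)*(2*200*(-1/67) - 36444) = 16096*(-400/67 - 36444) = 16096*(-2442148/67) = -39308814208/67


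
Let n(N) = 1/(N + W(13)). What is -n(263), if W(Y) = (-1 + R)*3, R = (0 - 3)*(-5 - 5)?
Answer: -1/350 ≈ -0.0028571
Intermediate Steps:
R = 30 (R = -3*(-10) = 30)
W(Y) = 87 (W(Y) = (-1 + 30)*3 = 29*3 = 87)
n(N) = 1/(87 + N) (n(N) = 1/(N + 87) = 1/(87 + N))
-n(263) = -1/(87 + 263) = -1/350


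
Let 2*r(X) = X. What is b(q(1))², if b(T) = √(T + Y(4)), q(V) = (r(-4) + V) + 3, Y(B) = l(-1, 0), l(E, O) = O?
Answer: 2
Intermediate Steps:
r(X) = X/2
Y(B) = 0
q(V) = 1 + V (q(V) = ((½)*(-4) + V) + 3 = (-2 + V) + 3 = 1 + V)
b(T) = √T (b(T) = √(T + 0) = √T)
b(q(1))² = (√(1 + 1))² = (√2)² = 2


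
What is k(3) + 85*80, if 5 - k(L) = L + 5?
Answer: 6797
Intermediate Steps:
k(L) = -L (k(L) = 5 - (L + 5) = 5 - (5 + L) = 5 + (-5 - L) = -L)
k(3) + 85*80 = -1*3 + 85*80 = -3 + 6800 = 6797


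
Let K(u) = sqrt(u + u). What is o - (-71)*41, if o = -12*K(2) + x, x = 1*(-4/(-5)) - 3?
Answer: 14424/5 ≈ 2884.8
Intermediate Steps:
K(u) = sqrt(2)*sqrt(u) (K(u) = sqrt(2*u) = sqrt(2)*sqrt(u))
x = -11/5 (x = 1*(-4*(-1/5)) - 3 = 1*(4/5) - 3 = 4/5 - 3 = -11/5 ≈ -2.2000)
o = -131/5 (o = -12*sqrt(2)*sqrt(2) - 11/5 = -12*2 - 11/5 = -24 - 11/5 = -131/5 ≈ -26.200)
o - (-71)*41 = -131/5 - (-71)*41 = -131/5 - 1*(-2911) = -131/5 + 2911 = 14424/5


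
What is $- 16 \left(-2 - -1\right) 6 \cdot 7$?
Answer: $672$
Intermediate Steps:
$- 16 \left(-2 - -1\right) 6 \cdot 7 = - 16 \left(-2 + 1\right) 6 \cdot 7 = - 16 \left(\left(-1\right) 6\right) 7 = \left(-16\right) \left(-6\right) 7 = 96 \cdot 7 = 672$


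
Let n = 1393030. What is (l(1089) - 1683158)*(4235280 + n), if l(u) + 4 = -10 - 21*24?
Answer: -9476250467560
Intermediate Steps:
l(u) = -518 (l(u) = -4 + (-10 - 21*24) = -4 + (-10 - 504) = -4 - 514 = -518)
(l(1089) - 1683158)*(4235280 + n) = (-518 - 1683158)*(4235280 + 1393030) = -1683676*5628310 = -9476250467560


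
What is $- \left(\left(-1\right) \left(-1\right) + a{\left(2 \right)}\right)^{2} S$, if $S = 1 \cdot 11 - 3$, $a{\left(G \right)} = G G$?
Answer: $-200$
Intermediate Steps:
$a{\left(G \right)} = G^{2}$
$S = 8$ ($S = 11 - 3 = 8$)
$- \left(\left(-1\right) \left(-1\right) + a{\left(2 \right)}\right)^{2} S = - \left(\left(-1\right) \left(-1\right) + 2^{2}\right)^{2} \cdot 8 = - \left(1 + 4\right)^{2} \cdot 8 = - 5^{2} \cdot 8 = - 25 \cdot 8 = \left(-1\right) 200 = -200$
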